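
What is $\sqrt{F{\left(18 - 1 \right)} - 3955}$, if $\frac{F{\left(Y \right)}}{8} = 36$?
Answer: $i \sqrt{3667} \approx 60.556 i$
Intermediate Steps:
$F{\left(Y \right)} = 288$ ($F{\left(Y \right)} = 8 \cdot 36 = 288$)
$\sqrt{F{\left(18 - 1 \right)} - 3955} = \sqrt{288 - 3955} = \sqrt{-3667} = i \sqrt{3667}$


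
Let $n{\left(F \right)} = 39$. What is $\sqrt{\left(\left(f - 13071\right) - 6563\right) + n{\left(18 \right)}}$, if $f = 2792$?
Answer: $3 i \sqrt{1867} \approx 129.63 i$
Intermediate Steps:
$\sqrt{\left(\left(f - 13071\right) - 6563\right) + n{\left(18 \right)}} = \sqrt{\left(\left(2792 - 13071\right) - 6563\right) + 39} = \sqrt{\left(-10279 - 6563\right) + 39} = \sqrt{-16842 + 39} = \sqrt{-16803} = 3 i \sqrt{1867}$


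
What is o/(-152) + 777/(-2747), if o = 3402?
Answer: -4731699/208772 ≈ -22.664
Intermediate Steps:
o/(-152) + 777/(-2747) = 3402/(-152) + 777/(-2747) = 3402*(-1/152) + 777*(-1/2747) = -1701/76 - 777/2747 = -4731699/208772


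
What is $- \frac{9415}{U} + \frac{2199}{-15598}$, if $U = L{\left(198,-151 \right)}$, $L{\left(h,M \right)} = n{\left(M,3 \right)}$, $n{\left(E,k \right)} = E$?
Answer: $\frac{146523121}{2355298} \approx 62.21$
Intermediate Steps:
$L{\left(h,M \right)} = M$
$U = -151$
$- \frac{9415}{U} + \frac{2199}{-15598} = - \frac{9415}{-151} + \frac{2199}{-15598} = \left(-9415\right) \left(- \frac{1}{151}\right) + 2199 \left(- \frac{1}{15598}\right) = \frac{9415}{151} - \frac{2199}{15598} = \frac{146523121}{2355298}$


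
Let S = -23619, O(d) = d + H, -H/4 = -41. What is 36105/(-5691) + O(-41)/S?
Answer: -94829332/14935081 ≈ -6.3494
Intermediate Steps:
H = 164 (H = -4*(-41) = 164)
O(d) = 164 + d (O(d) = d + 164 = 164 + d)
36105/(-5691) + O(-41)/S = 36105/(-5691) + (164 - 41)/(-23619) = 36105*(-1/5691) + 123*(-1/23619) = -12035/1897 - 41/7873 = -94829332/14935081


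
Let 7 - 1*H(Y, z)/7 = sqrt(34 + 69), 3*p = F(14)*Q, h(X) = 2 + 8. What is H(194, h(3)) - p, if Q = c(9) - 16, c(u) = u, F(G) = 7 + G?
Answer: 98 - 7*sqrt(103) ≈ 26.958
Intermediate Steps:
h(X) = 10
Q = -7 (Q = 9 - 16 = -7)
p = -49 (p = ((7 + 14)*(-7))/3 = (21*(-7))/3 = (1/3)*(-147) = -49)
H(Y, z) = 49 - 7*sqrt(103) (H(Y, z) = 49 - 7*sqrt(34 + 69) = 49 - 7*sqrt(103))
H(194, h(3)) - p = (49 - 7*sqrt(103)) - 1*(-49) = (49 - 7*sqrt(103)) + 49 = 98 - 7*sqrt(103)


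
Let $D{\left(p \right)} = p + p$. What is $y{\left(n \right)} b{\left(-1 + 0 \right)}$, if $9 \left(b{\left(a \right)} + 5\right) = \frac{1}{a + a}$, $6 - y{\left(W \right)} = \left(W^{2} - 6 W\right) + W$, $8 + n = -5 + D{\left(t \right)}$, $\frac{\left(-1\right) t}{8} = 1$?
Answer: $\frac{44590}{9} \approx 4954.4$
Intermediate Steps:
$t = -8$ ($t = \left(-8\right) 1 = -8$)
$D{\left(p \right)} = 2 p$
$n = -29$ ($n = -8 + \left(-5 + 2 \left(-8\right)\right) = -8 - 21 = -29$)
$y{\left(W \right)} = 6 - W^{2} + 5 W$ ($y{\left(W \right)} = 6 - \left(\left(W^{2} - 6 W\right) + W\right) = 6 - \left(W^{2} - 5 W\right) = 6 - W^{2} + 5 W$)
$b{\left(a \right)} = -5 + \frac{1}{18 a}$ ($b{\left(a \right)} = -5 + \frac{1}{9 \left(a + a\right)} = -5 + \frac{1}{9 \cdot 2 a} = -5 + \frac{\frac{1}{2} \frac{1}{a}}{9} = -5 + \frac{1}{18 a}$)
$y{\left(n \right)} b{\left(-1 + 0 \right)} = \left(6 - \left(-29\right)^{2} + 5 \left(-29\right)\right) \left(-5 + \frac{1}{18 \left(-1 + 0\right)}\right) = \left(6 - 841 - 145\right) \left(-5 + \frac{1}{18 \left(-1\right)}\right) = \left(6 - 841 - 145\right) \left(-5 + \frac{1}{18} \left(-1\right)\right) = - 980 \left(-5 - \frac{1}{18}\right) = \left(-980\right) \left(- \frac{91}{18}\right) = \frac{44590}{9}$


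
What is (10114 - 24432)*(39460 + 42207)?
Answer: -1169308106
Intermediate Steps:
(10114 - 24432)*(39460 + 42207) = -14318*81667 = -1169308106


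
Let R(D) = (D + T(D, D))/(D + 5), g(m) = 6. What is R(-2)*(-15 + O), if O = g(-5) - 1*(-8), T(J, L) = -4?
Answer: 2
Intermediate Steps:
R(D) = (-4 + D)/(5 + D) (R(D) = (D - 4)/(D + 5) = (-4 + D)/(5 + D))
O = 14 (O = 6 - 1*(-8) = 6 + 8 = 14)
R(-2)*(-15 + O) = ((-4 - 2)/(5 - 2))*(-15 + 14) = (-6/3)*(-1) = ((⅓)*(-6))*(-1) = -2*(-1) = 2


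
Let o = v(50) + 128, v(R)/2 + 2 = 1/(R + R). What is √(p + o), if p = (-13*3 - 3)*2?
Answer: √4002/10 ≈ 6.3261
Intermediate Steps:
v(R) = -4 + 1/R (v(R) = -4 + 2/(R + R) = -4 + 2/((2*R)) = -4 + 2*(1/(2*R)) = -4 + 1/R)
o = 6201/50 (o = (-4 + 1/50) + 128 = -199/50 + 128 = 6201/50 ≈ 124.02)
p = -84 (p = (-39 - 3)*2 = -42*2 = -84)
√(p + o) = √(-84 + 6201/50) = √(2001/50) = √4002/10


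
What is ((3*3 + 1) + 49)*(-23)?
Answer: -1357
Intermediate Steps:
((3*3 + 1) + 49)*(-23) = ((9 + 1) + 49)*(-23) = (10 + 49)*(-23) = 59*(-23) = -1357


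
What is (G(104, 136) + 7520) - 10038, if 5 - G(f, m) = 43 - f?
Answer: -2452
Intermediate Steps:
G(f, m) = -38 + f (G(f, m) = 5 - (43 - f) = 5 + (-43 + f) = -38 + f)
(G(104, 136) + 7520) - 10038 = ((-38 + 104) + 7520) - 10038 = (66 + 7520) - 10038 = 7586 - 10038 = -2452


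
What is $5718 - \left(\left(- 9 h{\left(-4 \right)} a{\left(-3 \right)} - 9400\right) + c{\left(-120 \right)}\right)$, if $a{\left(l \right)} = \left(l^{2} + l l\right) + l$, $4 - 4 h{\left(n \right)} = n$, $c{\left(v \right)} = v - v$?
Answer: $15388$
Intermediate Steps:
$c{\left(v \right)} = 0$
$h{\left(n \right)} = 1 - \frac{n}{4}$
$a{\left(l \right)} = l + 2 l^{2}$ ($a{\left(l \right)} = \left(l^{2} + l^{2}\right) + l = 2 l^{2} + l = l + 2 l^{2}$)
$5718 - \left(\left(- 9 h{\left(-4 \right)} a{\left(-3 \right)} - 9400\right) + c{\left(-120 \right)}\right) = 5718 - \left(\left(- 9 \left(1 - -1\right) \left(- 3 \left(1 + 2 \left(-3\right)\right)\right) - 9400\right) + 0\right) = 5718 - \left(\left(- 9 \left(1 + 1\right) \left(- 3 \left(1 - 6\right)\right) - 9400\right) + 0\right) = 5718 - \left(\left(\left(-9\right) 2 \left(\left(-3\right) \left(-5\right)\right) - 9400\right) + 0\right) = 5718 - \left(\left(\left(-18\right) 15 - 9400\right) + 0\right) = 5718 - \left(\left(-270 - 9400\right) + 0\right) = 5718 - \left(-9670 + 0\right) = 5718 - -9670 = 5718 + 9670 = 15388$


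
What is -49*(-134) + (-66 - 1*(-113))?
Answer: 6613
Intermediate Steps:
-49*(-134) + (-66 - 1*(-113)) = 6566 + (-66 + 113) = 6566 + 47 = 6613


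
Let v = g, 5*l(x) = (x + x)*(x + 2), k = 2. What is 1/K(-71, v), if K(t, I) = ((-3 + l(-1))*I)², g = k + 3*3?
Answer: 25/34969 ≈ 0.00071492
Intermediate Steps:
l(x) = 2*x*(2 + x)/5 (l(x) = ((x + x)*(x + 2))/5 = ((2*x)*(2 + x))/5 = (2*x*(2 + x))/5 = 2*x*(2 + x)/5)
g = 11 (g = 2 + 3*3 = 2 + 9 = 11)
v = 11
K(t, I) = 289*I²/25 (K(t, I) = ((-3 + (⅖)*(-1)*(2 - 1))*I)² = ((-3 + (⅖)*(-1)*1)*I)² = ((-3 - ⅖)*I)² = (-17*I/5)² = 289*I²/25)
1/K(-71, v) = 1/((289/25)*11²) = 1/((289/25)*121) = 1/(34969/25) = 25/34969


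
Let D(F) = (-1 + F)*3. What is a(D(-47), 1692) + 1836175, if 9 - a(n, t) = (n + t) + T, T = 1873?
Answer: 1832763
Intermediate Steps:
D(F) = -3 + 3*F
a(n, t) = -1864 - n - t (a(n, t) = 9 - ((n + t) + 1873) = 9 - (1873 + n + t) = 9 + (-1873 - n - t) = -1864 - n - t)
a(D(-47), 1692) + 1836175 = (-1864 - (-3 + 3*(-47)) - 1*1692) + 1836175 = (-1864 - (-3 - 141) - 1692) + 1836175 = (-1864 - 1*(-144) - 1692) + 1836175 = (-1864 + 144 - 1692) + 1836175 = -3412 + 1836175 = 1832763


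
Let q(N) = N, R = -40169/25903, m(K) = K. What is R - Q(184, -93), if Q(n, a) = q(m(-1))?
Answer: -14266/25903 ≈ -0.55075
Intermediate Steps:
R = -40169/25903 (R = -40169*1/25903 = -40169/25903 ≈ -1.5507)
Q(n, a) = -1
R - Q(184, -93) = -40169/25903 - 1*(-1) = -40169/25903 + 1 = -14266/25903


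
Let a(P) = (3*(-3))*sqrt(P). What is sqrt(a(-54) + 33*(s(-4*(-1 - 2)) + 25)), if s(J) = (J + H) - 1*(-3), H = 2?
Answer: 3*sqrt(154 - 3*I*sqrt(6)) ≈ 37.24 - 0.88798*I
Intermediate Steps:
s(J) = 5 + J (s(J) = (J + 2) - 1*(-3) = (2 + J) + 3 = 5 + J)
a(P) = -9*sqrt(P)
sqrt(a(-54) + 33*(s(-4*(-1 - 2)) + 25)) = sqrt(-27*I*sqrt(6) + 33*((5 - 4*(-1 - 2)) + 25)) = sqrt(-27*I*sqrt(6) + 33*((5 - 4*(-3)) + 25)) = sqrt(-27*I*sqrt(6) + 33*((5 + 12) + 25)) = sqrt(-27*I*sqrt(6) + 33*(17 + 25)) = sqrt(-27*I*sqrt(6) + 33*42) = sqrt(-27*I*sqrt(6) + 1386) = sqrt(1386 - 27*I*sqrt(6))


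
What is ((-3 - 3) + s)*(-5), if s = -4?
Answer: 50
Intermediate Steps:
((-3 - 3) + s)*(-5) = ((-3 - 3) - 4)*(-5) = (-6 - 4)*(-5) = -10*(-5) = 50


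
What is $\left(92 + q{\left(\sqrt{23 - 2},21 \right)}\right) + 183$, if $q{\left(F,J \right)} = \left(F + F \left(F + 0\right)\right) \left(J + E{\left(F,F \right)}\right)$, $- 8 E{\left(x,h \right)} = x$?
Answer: $\frac{5707}{8} + \frac{147 \sqrt{21}}{8} \approx 797.58$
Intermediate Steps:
$E{\left(x,h \right)} = - \frac{x}{8}$
$q{\left(F,J \right)} = \left(F + F^{2}\right) \left(J - \frac{F}{8}\right)$ ($q{\left(F,J \right)} = \left(F + F \left(F + 0\right)\right) \left(J - \frac{F}{8}\right) = \left(F + F F\right) \left(J - \frac{F}{8}\right) = \left(F + F^{2}\right) \left(J - \frac{F}{8}\right)$)
$\left(92 + q{\left(\sqrt{23 - 2},21 \right)}\right) + 183 = \left(92 + \frac{\sqrt{23 - 2} \left(- \sqrt{23 - 2} - \left(\sqrt{23 - 2}\right)^{2} + 8 \cdot 21 + 8 \sqrt{23 - 2} \cdot 21\right)}{8}\right) + 183 = \left(92 + \frac{\sqrt{21} \left(- \sqrt{21} - \left(\sqrt{21}\right)^{2} + 168 + 8 \sqrt{21} \cdot 21\right)}{8}\right) + 183 = \left(92 + \frac{\sqrt{21} \left(- \sqrt{21} - 21 + 168 + 168 \sqrt{21}\right)}{8}\right) + 183 = \left(92 + \frac{\sqrt{21} \left(147 + 167 \sqrt{21}\right)}{8}\right) + 183 = 275 + \frac{\sqrt{21} \left(147 + 167 \sqrt{21}\right)}{8}$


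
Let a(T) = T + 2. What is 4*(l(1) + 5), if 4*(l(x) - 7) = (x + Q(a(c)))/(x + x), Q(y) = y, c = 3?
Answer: 51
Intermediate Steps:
a(T) = 2 + T
l(x) = 7 + (5 + x)/(8*x) (l(x) = 7 + ((x + (2 + 3))/(x + x))/4 = 7 + ((x + 5)/((2*x)))/4 = 7 + ((5 + x)*(1/(2*x)))/4 = 7 + ((5 + x)/(2*x))/4 = 7 + (5 + x)/(8*x))
4*(l(1) + 5) = 4*((⅛)*(5 + 57*1)/1 + 5) = 4*((⅛)*1*(5 + 57) + 5) = 4*((⅛)*1*62 + 5) = 4*(31/4 + 5) = 4*(51/4) = 51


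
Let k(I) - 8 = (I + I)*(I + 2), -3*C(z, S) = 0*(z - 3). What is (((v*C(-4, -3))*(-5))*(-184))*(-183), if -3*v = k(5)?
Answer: 0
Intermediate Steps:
C(z, S) = 0 (C(z, S) = -0*(z - 3) = -0*(-3 + z) = -1/3*0 = 0)
k(I) = 8 + 2*I*(2 + I) (k(I) = 8 + (I + I)*(I + 2) = 8 + (2*I)*(2 + I) = 8 + 2*I*(2 + I))
v = -26 (v = -(8 + 2*5**2 + 4*5)/3 = -(8 + 2*25 + 20)/3 = -(8 + 50 + 20)/3 = -1/3*78 = -26)
(((v*C(-4, -3))*(-5))*(-184))*(-183) = ((-26*0*(-5))*(-184))*(-183) = ((0*(-5))*(-184))*(-183) = (0*(-184))*(-183) = 0*(-183) = 0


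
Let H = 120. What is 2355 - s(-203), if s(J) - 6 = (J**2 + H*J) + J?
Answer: -14297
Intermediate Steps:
s(J) = 6 + J**2 + 121*J (s(J) = 6 + ((J**2 + 120*J) + J) = 6 + (J**2 + 121*J) = 6 + J**2 + 121*J)
2355 - s(-203) = 2355 - (6 + (-203)**2 + 121*(-203)) = 2355 - (6 + 41209 - 24563) = 2355 - 1*16652 = 2355 - 16652 = -14297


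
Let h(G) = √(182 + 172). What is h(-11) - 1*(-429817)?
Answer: 429817 + √354 ≈ 4.2984e+5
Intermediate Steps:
h(G) = √354
h(-11) - 1*(-429817) = √354 - 1*(-429817) = √354 + 429817 = 429817 + √354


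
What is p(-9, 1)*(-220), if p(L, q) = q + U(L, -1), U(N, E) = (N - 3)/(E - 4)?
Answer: -748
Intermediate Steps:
U(N, E) = (-3 + N)/(-4 + E)
p(L, q) = ⅗ + q - L/5 (p(L, q) = q + (-3 + L)/(-4 - 1) = q + (-3 + L)/(-5) = q - (-3 + L)/5 = q + (⅗ - L/5) = ⅗ + q - L/5)
p(-9, 1)*(-220) = (⅗ + 1 - ⅕*(-9))*(-220) = (⅗ + 1 + 9/5)*(-220) = (17/5)*(-220) = -748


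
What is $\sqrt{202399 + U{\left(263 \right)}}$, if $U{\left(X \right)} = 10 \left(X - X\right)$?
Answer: $\sqrt{202399} \approx 449.89$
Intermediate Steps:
$U{\left(X \right)} = 0$ ($U{\left(X \right)} = 10 \cdot 0 = 0$)
$\sqrt{202399 + U{\left(263 \right)}} = \sqrt{202399 + 0} = \sqrt{202399}$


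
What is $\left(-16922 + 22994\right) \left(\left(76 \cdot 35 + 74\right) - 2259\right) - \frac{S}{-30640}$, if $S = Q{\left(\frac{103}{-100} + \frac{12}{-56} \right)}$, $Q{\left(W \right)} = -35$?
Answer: $\frac{17674377593}{6128} \approx 2.8842 \cdot 10^{6}$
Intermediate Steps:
$S = -35$
$\left(-16922 + 22994\right) \left(\left(76 \cdot 35 + 74\right) - 2259\right) - \frac{S}{-30640} = \left(-16922 + 22994\right) \left(\left(76 \cdot 35 + 74\right) - 2259\right) - - \frac{35}{-30640} = 6072 \left(\left(2660 + 74\right) - 2259\right) - \left(-35\right) \left(- \frac{1}{30640}\right) = 6072 \left(2734 - 2259\right) - \frac{7}{6128} = 6072 \cdot 475 - \frac{7}{6128} = 2884200 - \frac{7}{6128} = \frac{17674377593}{6128}$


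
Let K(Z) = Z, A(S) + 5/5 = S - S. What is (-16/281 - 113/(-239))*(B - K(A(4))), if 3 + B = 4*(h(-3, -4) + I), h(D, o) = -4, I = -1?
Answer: -614438/67159 ≈ -9.1490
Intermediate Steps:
A(S) = -1 (A(S) = -1 + (S - S) = -1 + 0 = -1)
B = -23 (B = -3 + 4*(-4 - 1) = -3 + 4*(-5) = -3 - 20 = -23)
(-16/281 - 113/(-239))*(B - K(A(4))) = (-16/281 - 113/(-239))*(-23 - 1*(-1)) = (-16*1/281 - 113*(-1/239))*(-23 + 1) = (-16/281 + 113/239)*(-22) = (27929/67159)*(-22) = -614438/67159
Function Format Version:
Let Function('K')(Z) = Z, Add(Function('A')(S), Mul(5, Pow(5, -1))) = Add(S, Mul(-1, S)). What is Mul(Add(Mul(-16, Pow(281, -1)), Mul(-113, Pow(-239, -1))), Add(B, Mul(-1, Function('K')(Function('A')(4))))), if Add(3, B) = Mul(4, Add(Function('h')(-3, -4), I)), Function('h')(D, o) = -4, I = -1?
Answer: Rational(-614438, 67159) ≈ -9.1490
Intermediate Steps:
Function('A')(S) = -1 (Function('A')(S) = Add(-1, Add(S, Mul(-1, S))) = Add(-1, 0) = -1)
B = -23 (B = Add(-3, Mul(4, Add(-4, -1))) = Add(-3, Mul(4, -5)) = Add(-3, -20) = -23)
Mul(Add(Mul(-16, Pow(281, -1)), Mul(-113, Pow(-239, -1))), Add(B, Mul(-1, Function('K')(Function('A')(4))))) = Mul(Add(Mul(-16, Pow(281, -1)), Mul(-113, Pow(-239, -1))), Add(-23, Mul(-1, -1))) = Mul(Add(Mul(-16, Rational(1, 281)), Mul(-113, Rational(-1, 239))), Add(-23, 1)) = Mul(Add(Rational(-16, 281), Rational(113, 239)), -22) = Mul(Rational(27929, 67159), -22) = Rational(-614438, 67159)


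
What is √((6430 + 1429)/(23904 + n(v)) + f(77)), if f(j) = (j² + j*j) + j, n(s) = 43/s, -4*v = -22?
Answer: 57*√302203330/9070 ≈ 109.25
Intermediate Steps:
v = 11/2 (v = -¼*(-22) = 11/2 ≈ 5.5000)
f(j) = j + 2*j² (f(j) = (j² + j²) + j = 2*j² + j = j + 2*j²)
√((6430 + 1429)/(23904 + n(v)) + f(77)) = √((6430 + 1429)/(23904 + 43/(11/2)) + 77*(1 + 2*77)) = √(7859/(23904 + 43*(2/11)) + 77*(1 + 154)) = √(7859/(23904 + 86/11) + 77*155) = √(7859/(263030/11) + 11935) = √(7859*(11/263030) + 11935) = √(2981/9070 + 11935) = √(108253431/9070) = 57*√302203330/9070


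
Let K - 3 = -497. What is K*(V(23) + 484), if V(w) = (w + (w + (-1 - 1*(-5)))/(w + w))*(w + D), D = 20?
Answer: -17022993/23 ≈ -7.4013e+5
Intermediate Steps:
K = -494 (K = 3 - 497 = -494)
V(w) = (20 + w)*(w + (4 + w)/(2*w)) (V(w) = (w + (w + (-1 - 1*(-5)))/(w + w))*(w + 20) = (w + (w + (-1 + 5))/((2*w)))*(20 + w) = (w + (w + 4)*(1/(2*w)))*(20 + w) = (w + (4 + w)*(1/(2*w)))*(20 + w) = (w + (4 + w)/(2*w))*(20 + w) = (20 + w)*(w + (4 + w)/(2*w)))
K*(V(23) + 484) = -494*((12 + 23² + 40/23 + (41/2)*23) + 484) = -494*((12 + 529 + 40*(1/23) + 943/2) + 484) = -494*((12 + 529 + 40/23 + 943/2) + 484) = -494*(46655/46 + 484) = -494*68919/46 = -17022993/23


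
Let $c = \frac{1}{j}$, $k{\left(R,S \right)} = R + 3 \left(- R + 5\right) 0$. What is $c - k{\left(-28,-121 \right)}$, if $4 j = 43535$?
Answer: $\frac{1218984}{43535} \approx 28.0$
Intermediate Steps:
$j = \frac{43535}{4}$ ($j = \frac{1}{4} \cdot 43535 = \frac{43535}{4} \approx 10884.0$)
$k{\left(R,S \right)} = R$ ($k{\left(R,S \right)} = R + 3 \left(5 - R\right) 0 = R + \left(15 - 3 R\right) 0 = R + 0 = R$)
$c = \frac{4}{43535}$ ($c = \frac{1}{\frac{43535}{4}} = \frac{4}{43535} \approx 9.188 \cdot 10^{-5}$)
$c - k{\left(-28,-121 \right)} = \frac{4}{43535} - -28 = \frac{4}{43535} + 28 = \frac{1218984}{43535}$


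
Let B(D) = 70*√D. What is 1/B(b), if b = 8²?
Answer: 1/560 ≈ 0.0017857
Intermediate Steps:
b = 64
1/B(b) = 1/(70*√64) = 1/(70*8) = 1/560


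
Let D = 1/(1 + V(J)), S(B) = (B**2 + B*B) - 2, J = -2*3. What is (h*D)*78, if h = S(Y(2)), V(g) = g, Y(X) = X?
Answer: -468/5 ≈ -93.600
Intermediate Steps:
J = -6
S(B) = -2 + 2*B**2 (S(B) = (B**2 + B**2) - 2 = 2*B**2 - 2 = -2 + 2*B**2)
h = 6 (h = -2 + 2*2**2 = -2 + 2*4 = -2 + 8 = 6)
D = -1/5 (D = 1/(1 - 6) = 1/(-5) = -1/5 ≈ -0.20000)
(h*D)*78 = (6*(-1/5))*78 = -6/5*78 = -468/5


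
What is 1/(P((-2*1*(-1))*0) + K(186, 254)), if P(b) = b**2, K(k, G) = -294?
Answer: -1/294 ≈ -0.0034014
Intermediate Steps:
1/(P((-2*1*(-1))*0) + K(186, 254)) = 1/(((-2*1*(-1))*0)**2 - 294) = 1/((-2*(-1)*0)**2 - 294) = 1/((2*0)**2 - 294) = 1/(0**2 - 294) = 1/(0 - 294) = 1/(-294) = -1/294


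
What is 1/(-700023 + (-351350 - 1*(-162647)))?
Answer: -1/888726 ≈ -1.1252e-6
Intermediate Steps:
1/(-700023 + (-351350 - 1*(-162647))) = 1/(-700023 + (-351350 + 162647)) = 1/(-700023 - 188703) = 1/(-888726) = -1/888726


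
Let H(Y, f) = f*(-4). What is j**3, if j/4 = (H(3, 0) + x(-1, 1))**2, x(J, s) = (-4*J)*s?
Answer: 262144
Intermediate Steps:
H(Y, f) = -4*f
x(J, s) = -4*J*s
j = 64 (j = 4*(-4*0 - 4*(-1)*1)**2 = 4*(0 + 4)**2 = 4*4**2 = 4*16 = 64)
j**3 = 64**3 = 262144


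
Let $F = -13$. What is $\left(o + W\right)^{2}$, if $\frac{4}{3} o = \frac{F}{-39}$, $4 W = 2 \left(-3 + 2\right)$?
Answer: $\frac{1}{16} \approx 0.0625$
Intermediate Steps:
$W = - \frac{1}{2}$ ($W = \frac{2 \left(-3 + 2\right)}{4} = \frac{2 \left(-1\right)}{4} = \frac{1}{4} \left(-2\right) = - \frac{1}{2} \approx -0.5$)
$o = \frac{1}{4}$ ($o = \frac{3 \left(- \frac{13}{-39}\right)}{4} = \frac{3 \left(\left(-13\right) \left(- \frac{1}{39}\right)\right)}{4} = \frac{3}{4} \cdot \frac{1}{3} = \frac{1}{4} \approx 0.25$)
$\left(o + W\right)^{2} = \left(\frac{1}{4} - \frac{1}{2}\right)^{2} = \left(- \frac{1}{4}\right)^{2} = \frac{1}{16}$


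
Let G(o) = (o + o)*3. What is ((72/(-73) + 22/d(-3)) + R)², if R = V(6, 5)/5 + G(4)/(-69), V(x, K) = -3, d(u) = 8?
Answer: 750595609/1127616400 ≈ 0.66565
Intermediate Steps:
G(o) = 6*o (G(o) = (2*o)*3 = 6*o)
R = -109/115 (R = -3/5 + (6*4)/(-69) = -3*⅕ + 24*(-1/69) = -⅗ - 8/23 = -109/115 ≈ -0.94783)
((72/(-73) + 22/d(-3)) + R)² = ((72/(-73) + 22/8) - 109/115)² = ((72*(-1/73) + 22*(⅛)) - 109/115)² = ((-72/73 + 11/4) - 109/115)² = (515/292 - 109/115)² = (27397/33580)² = 750595609/1127616400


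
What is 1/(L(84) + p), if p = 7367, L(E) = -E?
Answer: 1/7283 ≈ 0.00013731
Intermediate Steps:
1/(L(84) + p) = 1/(-1*84 + 7367) = 1/(-84 + 7367) = 1/7283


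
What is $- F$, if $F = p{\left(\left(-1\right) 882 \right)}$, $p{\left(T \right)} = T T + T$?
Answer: $-777042$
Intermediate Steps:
$p{\left(T \right)} = T + T^{2}$ ($p{\left(T \right)} = T^{2} + T = T + T^{2}$)
$F = 777042$ ($F = \left(-1\right) 882 \left(1 - 882\right) = - 882 \left(1 - 882\right) = \left(-882\right) \left(-881\right) = 777042$)
$- F = \left(-1\right) 777042 = -777042$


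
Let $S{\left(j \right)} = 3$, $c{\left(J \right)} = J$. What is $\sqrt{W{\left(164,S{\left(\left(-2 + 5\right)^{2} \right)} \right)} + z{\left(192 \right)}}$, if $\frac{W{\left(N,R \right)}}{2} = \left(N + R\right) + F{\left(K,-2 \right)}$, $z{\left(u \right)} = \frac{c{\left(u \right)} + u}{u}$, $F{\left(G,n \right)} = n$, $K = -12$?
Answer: $2 \sqrt{83} \approx 18.221$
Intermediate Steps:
$z{\left(u \right)} = 2$ ($z{\left(u \right)} = \frac{u + u}{u} = \frac{2 u}{u} = 2$)
$W{\left(N,R \right)} = -4 + 2 N + 2 R$ ($W{\left(N,R \right)} = 2 \left(\left(N + R\right) - 2\right) = 2 \left(-2 + N + R\right) = -4 + 2 N + 2 R$)
$\sqrt{W{\left(164,S{\left(\left(-2 + 5\right)^{2} \right)} \right)} + z{\left(192 \right)}} = \sqrt{\left(-4 + 2 \cdot 164 + 2 \cdot 3\right) + 2} = \sqrt{\left(-4 + 328 + 6\right) + 2} = \sqrt{330 + 2} = \sqrt{332} = 2 \sqrt{83}$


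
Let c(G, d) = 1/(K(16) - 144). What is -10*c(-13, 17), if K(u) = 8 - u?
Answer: 5/76 ≈ 0.065789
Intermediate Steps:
c(G, d) = -1/152 (c(G, d) = 1/((8 - 1*16) - 144) = 1/((8 - 16) - 144) = 1/(-8 - 144) = 1/(-152) = -1/152)
-10*c(-13, 17) = -10*(-1/152) = 5/76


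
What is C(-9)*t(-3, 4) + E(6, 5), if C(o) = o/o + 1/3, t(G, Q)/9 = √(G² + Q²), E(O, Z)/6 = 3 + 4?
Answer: 102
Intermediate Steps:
E(O, Z) = 42 (E(O, Z) = 6*(3 + 4) = 6*7 = 42)
t(G, Q) = 9*√(G² + Q²)
C(o) = 4/3 (C(o) = 1 + 1*(⅓) = 1 + ⅓ = 4/3)
C(-9)*t(-3, 4) + E(6, 5) = 4*(9*√((-3)² + 4²))/3 + 42 = 4*(9*√(9 + 16))/3 + 42 = 4*(9*√25)/3 + 42 = 4*(9*5)/3 + 42 = (4/3)*45 + 42 = 60 + 42 = 102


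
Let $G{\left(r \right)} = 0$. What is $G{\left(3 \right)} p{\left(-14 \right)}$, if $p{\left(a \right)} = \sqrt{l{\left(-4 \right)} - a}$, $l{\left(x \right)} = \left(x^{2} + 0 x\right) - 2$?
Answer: $0$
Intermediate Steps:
$l{\left(x \right)} = -2 + x^{2}$ ($l{\left(x \right)} = \left(x^{2} + 0\right) - 2 = x^{2} - 2 = -2 + x^{2}$)
$p{\left(a \right)} = \sqrt{14 - a}$ ($p{\left(a \right)} = \sqrt{\left(-2 + \left(-4\right)^{2}\right) - a} = \sqrt{\left(-2 + 16\right) - a} = \sqrt{14 - a}$)
$G{\left(3 \right)} p{\left(-14 \right)} = 0 \sqrt{14 - -14} = 0 \sqrt{14 + 14} = 0 \sqrt{28} = 0 \cdot 2 \sqrt{7} = 0$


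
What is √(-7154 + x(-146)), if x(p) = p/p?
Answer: I*√7153 ≈ 84.575*I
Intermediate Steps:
x(p) = 1
√(-7154 + x(-146)) = √(-7154 + 1) = √(-7153) = I*√7153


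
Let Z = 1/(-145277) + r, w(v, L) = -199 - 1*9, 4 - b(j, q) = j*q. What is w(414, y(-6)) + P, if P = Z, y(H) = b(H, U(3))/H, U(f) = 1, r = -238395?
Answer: -34663528032/145277 ≈ -2.3860e+5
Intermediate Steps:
b(j, q) = 4 - j*q
y(H) = (4 - H)/H (y(H) = (4 - 1*H*1)/H = (4 - H)/H)
w(v, L) = -208 (w(v, L) = -199 - 9 = -208)
Z = -34633310416/145277 (Z = 1/(-145277) - 238395 = -1/145277 - 238395 = -34633310416/145277 ≈ -2.3840e+5)
P = -34633310416/145277 ≈ -2.3840e+5
w(414, y(-6)) + P = -208 - 34633310416/145277 = -34663528032/145277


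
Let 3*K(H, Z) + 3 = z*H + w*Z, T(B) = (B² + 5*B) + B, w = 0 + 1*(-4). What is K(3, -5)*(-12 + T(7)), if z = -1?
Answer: 1106/3 ≈ 368.67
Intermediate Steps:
w = -4 (w = 0 - 4 = -4)
T(B) = B² + 6*B
K(H, Z) = -1 - 4*Z/3 - H/3 (K(H, Z) = -1 + (-H - 4*Z)/3 = -1 + (-4*Z/3 - H/3) = -1 - 4*Z/3 - H/3)
K(3, -5)*(-12 + T(7)) = (-1 - 4/3*(-5) - ⅓*3)*(-12 + 7*(6 + 7)) = (-1 + 20/3 - 1)*(-12 + 7*13) = 14*(-12 + 91)/3 = (14/3)*79 = 1106/3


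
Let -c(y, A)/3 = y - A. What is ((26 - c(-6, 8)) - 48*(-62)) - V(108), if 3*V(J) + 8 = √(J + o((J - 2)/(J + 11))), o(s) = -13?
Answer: 8888/3 - √95/3 ≈ 2959.4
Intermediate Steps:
c(y, A) = -3*y + 3*A (c(y, A) = -3*(y - A) = -3*y + 3*A)
V(J) = -8/3 + √(-13 + J)/3 (V(J) = -8/3 + √(J - 13)/3 = -8/3 + √(-13 + J)/3)
((26 - c(-6, 8)) - 48*(-62)) - V(108) = ((26 - (-3*(-6) + 3*8)) - 48*(-62)) - (-8/3 + √(-13 + 108)/3) = ((26 - (18 + 24)) + 2976) - (-8/3 + √95/3) = ((26 - 1*42) + 2976) + (8/3 - √95/3) = ((26 - 42) + 2976) + (8/3 - √95/3) = (-16 + 2976) + (8/3 - √95/3) = 2960 + (8/3 - √95/3) = 8888/3 - √95/3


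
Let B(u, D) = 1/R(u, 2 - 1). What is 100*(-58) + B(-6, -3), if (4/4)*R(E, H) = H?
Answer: -5799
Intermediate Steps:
R(E, H) = H
B(u, D) = 1 (B(u, D) = 1/(2 - 1) = 1/1 = 1)
100*(-58) + B(-6, -3) = 100*(-58) + 1 = -5800 + 1 = -5799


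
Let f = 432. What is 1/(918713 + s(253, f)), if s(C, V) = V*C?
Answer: 1/1028009 ≈ 9.7275e-7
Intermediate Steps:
s(C, V) = C*V
1/(918713 + s(253, f)) = 1/(918713 + 253*432) = 1/(918713 + 109296) = 1/1028009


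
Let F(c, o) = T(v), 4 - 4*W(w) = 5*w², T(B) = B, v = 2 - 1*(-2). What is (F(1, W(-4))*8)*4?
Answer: 128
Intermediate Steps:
v = 4 (v = 2 + 2 = 4)
W(w) = 1 - 5*w²/4
F(c, o) = 4
(F(1, W(-4))*8)*4 = (4*8)*4 = 32*4 = 128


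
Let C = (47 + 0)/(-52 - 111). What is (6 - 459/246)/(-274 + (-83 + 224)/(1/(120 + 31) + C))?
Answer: -1175313/220184309 ≈ -0.0053379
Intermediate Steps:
C = -47/163 (C = 47/(-163) = 47*(-1/163) = -47/163 ≈ -0.28834)
(6 - 459/246)/(-274 + (-83 + 224)/(1/(120 + 31) + C)) = (6 - 459/246)/(-274 + (-83 + 224)/(1/(120 + 31) - 47/163)) = (6 - 459*1/246)/(-274 + 141/(1/151 - 47/163)) = (6 - 153/82)/(-274 + 141/(1/151 - 47/163)) = 339/(82*(-274 + 141/(-6934/24613))) = 339/(82*(-274 + 141*(-24613/6934))) = 339/(82*(-274 - 3470433/6934)) = 339/(82*(-5370349/6934)) = (339/82)*(-6934/5370349) = -1175313/220184309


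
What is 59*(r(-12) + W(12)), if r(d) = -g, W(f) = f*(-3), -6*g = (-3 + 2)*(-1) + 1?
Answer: -6313/3 ≈ -2104.3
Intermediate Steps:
g = -1/3 (g = -((-3 + 2)*(-1) + 1)/6 = -(-1*(-1) + 1)/6 = -(1 + 1)/6 = -1/6*2 = -1/3 ≈ -0.33333)
W(f) = -3*f
r(d) = 1/3 (r(d) = -1*(-1/3) = 1/3)
59*(r(-12) + W(12)) = 59*(1/3 - 3*12) = 59*(1/3 - 36) = 59*(-107/3) = -6313/3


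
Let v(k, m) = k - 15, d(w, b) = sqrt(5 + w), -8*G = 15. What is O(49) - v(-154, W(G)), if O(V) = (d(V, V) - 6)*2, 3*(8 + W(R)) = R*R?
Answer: 157 + 6*sqrt(6) ≈ 171.70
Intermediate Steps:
G = -15/8 (G = -1/8*15 = -15/8 ≈ -1.8750)
W(R) = -8 + R**2/3 (W(R) = -8 + (R*R)/3 = -8 + R**2/3)
v(k, m) = -15 + k
O(V) = -12 + 2*sqrt(5 + V) (O(V) = (sqrt(5 + V) - 6)*2 = (-6 + sqrt(5 + V))*2 = -12 + 2*sqrt(5 + V))
O(49) - v(-154, W(G)) = (-12 + 2*sqrt(5 + 49)) - (-15 - 154) = (-12 + 2*sqrt(54)) - 1*(-169) = (-12 + 2*(3*sqrt(6))) + 169 = (-12 + 6*sqrt(6)) + 169 = 157 + 6*sqrt(6)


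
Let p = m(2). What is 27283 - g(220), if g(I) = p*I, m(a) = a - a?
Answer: 27283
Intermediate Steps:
m(a) = 0
p = 0
g(I) = 0 (g(I) = 0*I = 0)
27283 - g(220) = 27283 - 1*0 = 27283 + 0 = 27283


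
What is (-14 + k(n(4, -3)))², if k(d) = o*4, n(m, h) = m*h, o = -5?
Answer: 1156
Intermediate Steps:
n(m, h) = h*m
k(d) = -20 (k(d) = -5*4 = -20)
(-14 + k(n(4, -3)))² = (-14 - 20)² = (-34)² = 1156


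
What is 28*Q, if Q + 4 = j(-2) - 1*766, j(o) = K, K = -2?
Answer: -21616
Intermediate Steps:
j(o) = -2
Q = -772 (Q = -4 + (-2 - 1*766) = -4 + (-2 - 766) = -4 - 768 = -772)
28*Q = 28*(-772) = -21616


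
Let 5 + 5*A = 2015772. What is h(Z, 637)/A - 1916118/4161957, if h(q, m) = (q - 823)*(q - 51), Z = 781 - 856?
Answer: -502620626442/2796511858673 ≈ -0.17973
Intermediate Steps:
Z = -75
h(q, m) = (-823 + q)*(-51 + q)
A = 2015767/5 (A = -1 + (⅕)*2015772 = -1 + 2015772/5 = 2015767/5 ≈ 4.0315e+5)
h(Z, 637)/A - 1916118/4161957 = (41973 + (-75)² - 874*(-75))/(2015767/5) - 1916118/4161957 = (41973 + 5625 + 65550)*(5/2015767) - 1916118*1/4161957 = 113148*(5/2015767) - 638706/1387319 = 565740/2015767 - 638706/1387319 = -502620626442/2796511858673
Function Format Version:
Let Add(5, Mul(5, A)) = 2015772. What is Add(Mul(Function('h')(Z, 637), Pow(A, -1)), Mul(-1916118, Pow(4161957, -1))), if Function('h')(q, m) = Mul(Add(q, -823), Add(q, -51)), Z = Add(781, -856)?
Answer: Rational(-502620626442, 2796511858673) ≈ -0.17973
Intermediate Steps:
Z = -75
Function('h')(q, m) = Mul(Add(-823, q), Add(-51, q))
A = Rational(2015767, 5) (A = Add(-1, Mul(Rational(1, 5), 2015772)) = Add(-1, Rational(2015772, 5)) = Rational(2015767, 5) ≈ 4.0315e+5)
Add(Mul(Function('h')(Z, 637), Pow(A, -1)), Mul(-1916118, Pow(4161957, -1))) = Add(Mul(Add(41973, Pow(-75, 2), Mul(-874, -75)), Pow(Rational(2015767, 5), -1)), Mul(-1916118, Pow(4161957, -1))) = Add(Mul(Add(41973, 5625, 65550), Rational(5, 2015767)), Mul(-1916118, Rational(1, 4161957))) = Add(Mul(113148, Rational(5, 2015767)), Rational(-638706, 1387319)) = Add(Rational(565740, 2015767), Rational(-638706, 1387319)) = Rational(-502620626442, 2796511858673)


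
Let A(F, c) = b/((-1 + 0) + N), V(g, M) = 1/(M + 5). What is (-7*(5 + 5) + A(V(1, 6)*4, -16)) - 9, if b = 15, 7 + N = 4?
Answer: -331/4 ≈ -82.750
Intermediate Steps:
N = -3 (N = -7 + 4 = -3)
V(g, M) = 1/(5 + M)
A(F, c) = -15/4 (A(F, c) = 15/((-1 + 0) - 3) = 15/(-1 - 3) = 15/(-4) = 15*(-¼) = -15/4)
(-7*(5 + 5) + A(V(1, 6)*4, -16)) - 9 = (-7*(5 + 5) - 15/4) - 9 = (-7*10 - 15/4) - 9 = (-70 - 15/4) - 9 = -295/4 - 9 = -331/4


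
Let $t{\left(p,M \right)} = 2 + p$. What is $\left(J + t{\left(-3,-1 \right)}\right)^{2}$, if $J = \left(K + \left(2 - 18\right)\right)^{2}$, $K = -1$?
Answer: $82944$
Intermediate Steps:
$J = 289$ ($J = \left(-1 + \left(2 - 18\right)\right)^{2} = \left(-1 - 16\right)^{2} = \left(-17\right)^{2} = 289$)
$\left(J + t{\left(-3,-1 \right)}\right)^{2} = \left(289 + \left(2 - 3\right)\right)^{2} = \left(289 - 1\right)^{2} = 288^{2} = 82944$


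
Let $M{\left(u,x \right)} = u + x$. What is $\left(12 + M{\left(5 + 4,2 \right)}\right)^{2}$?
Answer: $529$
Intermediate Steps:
$\left(12 + M{\left(5 + 4,2 \right)}\right)^{2} = \left(12 + \left(\left(5 + 4\right) + 2\right)\right)^{2} = \left(12 + \left(9 + 2\right)\right)^{2} = \left(12 + 11\right)^{2} = 23^{2} = 529$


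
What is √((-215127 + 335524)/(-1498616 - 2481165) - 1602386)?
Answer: I*√150175398858195787/306137 ≈ 1265.9*I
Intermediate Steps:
√((-215127 + 335524)/(-1498616 - 2481165) - 1602386) = √(120397/(-3979781) - 1602386) = √(120397*(-1/3979781) - 1602386) = √(-120397/3979781 - 1602386) = √(-6377145477863/3979781) = I*√150175398858195787/306137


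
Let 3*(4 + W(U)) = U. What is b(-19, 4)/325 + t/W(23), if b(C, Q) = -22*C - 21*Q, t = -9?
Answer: -5101/3575 ≈ -1.4269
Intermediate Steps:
W(U) = -4 + U/3
b(-19, 4)/325 + t/W(23) = (-22*(-19) - 21*4)/325 - 9/(-4 + (⅓)*23) = (418 - 84)*(1/325) - 9/(-4 + 23/3) = 334*(1/325) - 9/11/3 = 334/325 - 9*3/11 = 334/325 - 27/11 = -5101/3575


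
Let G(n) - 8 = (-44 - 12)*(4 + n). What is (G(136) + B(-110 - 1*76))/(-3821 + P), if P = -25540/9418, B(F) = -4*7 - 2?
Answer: 37022158/18005859 ≈ 2.0561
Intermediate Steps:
B(F) = -30 (B(F) = -28 - 2 = -30)
P = -12770/4709 (P = -25540/9418 = -1*12770/4709 = -12770/4709 ≈ -2.7118)
G(n) = -216 - 56*n (G(n) = 8 + (-44 - 12)*(4 + n) = 8 - 56*(4 + n) = 8 + (-224 - 56*n) = -216 - 56*n)
(G(136) + B(-110 - 1*76))/(-3821 + P) = ((-216 - 56*136) - 30)/(-3821 - 12770/4709) = ((-216 - 7616) - 30)/(-18005859/4709) = (-7832 - 30)*(-4709/18005859) = -7862*(-4709/18005859) = 37022158/18005859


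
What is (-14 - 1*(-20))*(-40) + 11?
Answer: -229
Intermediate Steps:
(-14 - 1*(-20))*(-40) + 11 = (-14 + 20)*(-40) + 11 = 6*(-40) + 11 = -240 + 11 = -229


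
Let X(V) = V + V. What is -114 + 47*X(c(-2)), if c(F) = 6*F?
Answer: -1242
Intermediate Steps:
X(V) = 2*V
-114 + 47*X(c(-2)) = -114 + 47*(2*(6*(-2))) = -114 + 47*(2*(-12)) = -114 + 47*(-24) = -114 - 1128 = -1242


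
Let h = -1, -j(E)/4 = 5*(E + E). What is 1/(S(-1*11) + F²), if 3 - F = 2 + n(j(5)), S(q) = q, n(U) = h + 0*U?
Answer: -⅐ ≈ -0.14286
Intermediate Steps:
j(E) = -40*E (j(E) = -20*(E + E) = -20*2*E = -40*E)
n(U) = -1 (n(U) = -1 + 0*U = -1 + 0 = -1)
F = 2 (F = 3 - (2 - 1) = 3 - 1*1 = 3 - 1 = 2)
1/(S(-1*11) + F²) = 1/(-1*11 + 2²) = 1/(-11 + 4) = 1/(-7) = -⅐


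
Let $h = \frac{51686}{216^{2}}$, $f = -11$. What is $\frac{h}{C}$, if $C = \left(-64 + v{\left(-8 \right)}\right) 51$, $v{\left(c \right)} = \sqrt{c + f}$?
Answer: $- \frac{51686}{152991585} - \frac{25843 i \sqrt{19}}{4895730720} \approx -0.00033784 - 2.3009 \cdot 10^{-5} i$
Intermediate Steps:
$v{\left(c \right)} = \sqrt{-11 + c}$ ($v{\left(c \right)} = \sqrt{c - 11} = \sqrt{-11 + c}$)
$h = \frac{25843}{23328}$ ($h = \frac{51686}{46656} = 51686 \cdot \frac{1}{46656} = \frac{25843}{23328} \approx 1.1078$)
$C = -3264 + 51 i \sqrt{19}$ ($C = \left(-64 + \sqrt{-11 - 8}\right) 51 = \left(-64 + \sqrt{-19}\right) 51 = \left(-64 + i \sqrt{19}\right) 51 = -3264 + 51 i \sqrt{19} \approx -3264.0 + 222.3 i$)
$\frac{h}{C} = \frac{25843}{23328 \left(-3264 + 51 i \sqrt{19}\right)}$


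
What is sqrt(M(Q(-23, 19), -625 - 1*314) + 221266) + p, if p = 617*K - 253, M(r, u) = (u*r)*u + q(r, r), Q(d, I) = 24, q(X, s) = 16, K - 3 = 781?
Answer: 483475 + sqrt(21382586) ≈ 4.8810e+5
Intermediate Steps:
K = 784 (K = 3 + 781 = 784)
M(r, u) = 16 + r*u**2 (M(r, u) = (u*r)*u + 16 = (r*u)*u + 16 = r*u**2 + 16 = 16 + r*u**2)
p = 483475 (p = 617*784 - 253 = 483728 - 253 = 483475)
sqrt(M(Q(-23, 19), -625 - 1*314) + 221266) + p = sqrt((16 + 24*(-625 - 1*314)**2) + 221266) + 483475 = sqrt((16 + 24*(-625 - 314)**2) + 221266) + 483475 = sqrt((16 + 24*(-939)**2) + 221266) + 483475 = sqrt((16 + 24*881721) + 221266) + 483475 = sqrt((16 + 21161304) + 221266) + 483475 = sqrt(21161320 + 221266) + 483475 = sqrt(21382586) + 483475 = 483475 + sqrt(21382586)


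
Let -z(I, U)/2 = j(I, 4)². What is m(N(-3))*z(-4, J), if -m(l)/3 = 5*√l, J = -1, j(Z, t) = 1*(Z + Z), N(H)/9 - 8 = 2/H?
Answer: 1920*√66 ≈ 15598.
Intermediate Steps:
N(H) = 72 + 18/H (N(H) = 72 + 9*(2/H) = 72 + 18/H)
j(Z, t) = 2*Z (j(Z, t) = 1*(2*Z) = 2*Z)
m(l) = -15*√l
z(I, U) = -8*I² (z(I, U) = -2*4*I² = -8*I²)
m(N(-3))*z(-4, J) = (-15*√(72 + 18/(-3)))*(-8*(-4)²) = (-15*√(72 + 18*(-⅓)))*(-8*16) = -15*√(72 - 6)*(-128) = -15*√66*(-128) = 1920*√66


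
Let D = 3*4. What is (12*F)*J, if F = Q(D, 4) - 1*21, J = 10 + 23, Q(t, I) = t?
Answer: -3564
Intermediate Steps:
D = 12
J = 33
F = -9 (F = 12 - 1*21 = 12 - 21 = -9)
(12*F)*J = (12*(-9))*33 = -108*33 = -3564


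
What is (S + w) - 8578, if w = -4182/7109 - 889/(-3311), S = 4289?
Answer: -14423082216/3362557 ≈ -4289.3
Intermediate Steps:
w = -1075243/3362557 (w = -4182*1/7109 - 889*(-1/3311) = -4182/7109 + 127/473 = -1075243/3362557 ≈ -0.31977)
(S + w) - 8578 = (4289 - 1075243/3362557) - 8578 = 14420931730/3362557 - 8578 = -14423082216/3362557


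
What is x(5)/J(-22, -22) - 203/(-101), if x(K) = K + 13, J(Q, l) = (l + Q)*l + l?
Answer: 96928/47773 ≈ 2.0289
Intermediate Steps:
J(Q, l) = l + l*(Q + l) (J(Q, l) = (Q + l)*l + l = l*(Q + l) + l = l + l*(Q + l))
x(K) = 13 + K
x(5)/J(-22, -22) - 203/(-101) = (13 + 5)/((-22*(1 - 22 - 22))) - 203/(-101) = 18/((-22*(-43))) - 203*(-1/101) = 18/946 + 203/101 = 18*(1/946) + 203/101 = 9/473 + 203/101 = 96928/47773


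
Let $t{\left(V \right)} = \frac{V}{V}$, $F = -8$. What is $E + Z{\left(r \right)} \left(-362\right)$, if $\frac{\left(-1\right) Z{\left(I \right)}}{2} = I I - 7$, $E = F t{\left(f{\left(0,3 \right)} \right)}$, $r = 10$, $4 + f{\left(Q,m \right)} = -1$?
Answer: $67324$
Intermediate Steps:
$f{\left(Q,m \right)} = -5$ ($f{\left(Q,m \right)} = -4 - 1 = -5$)
$t{\left(V \right)} = 1$
$E = -8$ ($E = \left(-8\right) 1 = -8$)
$Z{\left(I \right)} = 14 - 2 I^{2}$ ($Z{\left(I \right)} = - 2 \left(I I - 7\right) = - 2 \left(I^{2} - 7\right) = - 2 \left(-7 + I^{2}\right) = 14 - 2 I^{2}$)
$E + Z{\left(r \right)} \left(-362\right) = -8 + \left(14 - 2 \cdot 10^{2}\right) \left(-362\right) = -8 + \left(14 - 200\right) \left(-362\right) = -8 - -67332 = -8 + 67332 = 67324$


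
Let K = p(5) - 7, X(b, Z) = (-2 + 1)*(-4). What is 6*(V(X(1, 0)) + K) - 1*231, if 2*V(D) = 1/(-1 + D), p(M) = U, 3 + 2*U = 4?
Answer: -269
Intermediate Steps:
U = ½ (U = -3/2 + (½)*4 = -3/2 + 2 = ½ ≈ 0.50000)
p(M) = ½
X(b, Z) = 4 (X(b, Z) = -1*(-4) = 4)
V(D) = 1/(2*(-1 + D))
K = -13/2 (K = ½ - 7 = -13/2 ≈ -6.5000)
6*(V(X(1, 0)) + K) - 1*231 = 6*(1/(2*(-1 + 4)) - 13/2) - 1*231 = 6*((½)/3 - 13/2) - 231 = 6*((½)*(⅓) - 13/2) - 231 = 6*(⅙ - 13/2) - 231 = 6*(-19/3) - 231 = -38 - 231 = -269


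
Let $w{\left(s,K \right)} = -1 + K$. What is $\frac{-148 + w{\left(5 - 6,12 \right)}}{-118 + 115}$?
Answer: $\frac{137}{3} \approx 45.667$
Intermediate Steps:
$\frac{-148 + w{\left(5 - 6,12 \right)}}{-118 + 115} = \frac{-148 + \left(-1 + 12\right)}{-118 + 115} = \frac{-148 + 11}{-3} = \left(-137\right) \left(- \frac{1}{3}\right) = \frac{137}{3}$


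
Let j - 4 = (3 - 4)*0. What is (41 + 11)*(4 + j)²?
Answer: 3328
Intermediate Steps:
j = 4 (j = 4 + (3 - 4)*0 = 4 - 1*0 = 4 + 0 = 4)
(41 + 11)*(4 + j)² = (41 + 11)*(4 + 4)² = 52*8² = 52*64 = 3328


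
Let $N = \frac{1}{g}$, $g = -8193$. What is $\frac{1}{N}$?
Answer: $-8193$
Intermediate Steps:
$N = - \frac{1}{8193}$ ($N = \frac{1}{-8193} = - \frac{1}{8193} \approx -0.00012206$)
$\frac{1}{N} = \frac{1}{- \frac{1}{8193}} = -8193$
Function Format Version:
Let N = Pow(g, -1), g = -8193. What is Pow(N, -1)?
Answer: -8193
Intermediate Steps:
N = Rational(-1, 8193) (N = Pow(-8193, -1) = Rational(-1, 8193) ≈ -0.00012206)
Pow(N, -1) = Pow(Rational(-1, 8193), -1) = -8193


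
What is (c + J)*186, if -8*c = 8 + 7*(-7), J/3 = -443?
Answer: -984963/4 ≈ -2.4624e+5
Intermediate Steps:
J = -1329 (J = 3*(-443) = -1329)
c = 41/8 (c = -(8 + 7*(-7))/8 = -(8 - 49)/8 = -1/8*(-41) = 41/8 ≈ 5.1250)
(c + J)*186 = (41/8 - 1329)*186 = -10591/8*186 = -984963/4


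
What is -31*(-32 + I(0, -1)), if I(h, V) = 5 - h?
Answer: 837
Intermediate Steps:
-31*(-32 + I(0, -1)) = -31*(-32 + (5 - 1*0)) = -31*(-32 + (5 + 0)) = -31*(-32 + 5) = -31*(-27) = 837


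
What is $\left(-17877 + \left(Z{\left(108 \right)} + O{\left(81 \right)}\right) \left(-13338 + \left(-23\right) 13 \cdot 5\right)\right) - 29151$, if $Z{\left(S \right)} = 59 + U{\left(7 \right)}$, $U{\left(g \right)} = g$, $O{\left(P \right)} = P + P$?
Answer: $-3428952$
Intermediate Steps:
$O{\left(P \right)} = 2 P$
$Z{\left(S \right)} = 66$ ($Z{\left(S \right)} = 59 + 7 = 66$)
$\left(-17877 + \left(Z{\left(108 \right)} + O{\left(81 \right)}\right) \left(-13338 + \left(-23\right) 13 \cdot 5\right)\right) - 29151 = \left(-17877 + \left(66 + 2 \cdot 81\right) \left(-13338 + \left(-23\right) 13 \cdot 5\right)\right) - 29151 = \left(-17877 + \left(66 + 162\right) \left(-13338 - 1495\right)\right) - 29151 = \left(-17877 + 228 \left(-13338 - 1495\right)\right) - 29151 = \left(-17877 + 228 \left(-14833\right)\right) - 29151 = \left(-17877 - 3381924\right) - 29151 = -3399801 - 29151 = -3428952$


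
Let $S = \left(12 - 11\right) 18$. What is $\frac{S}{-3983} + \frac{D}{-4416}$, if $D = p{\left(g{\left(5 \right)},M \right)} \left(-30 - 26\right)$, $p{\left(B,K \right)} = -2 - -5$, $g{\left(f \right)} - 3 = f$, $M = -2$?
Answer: $\frac{24569}{732872} \approx 0.033524$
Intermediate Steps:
$g{\left(f \right)} = 3 + f$
$p{\left(B,K \right)} = 3$ ($p{\left(B,K \right)} = -2 + 5 = 3$)
$S = 18$ ($S = 1 \cdot 18 = 18$)
$D = -168$ ($D = 3 \left(-30 - 26\right) = 3 \left(-56\right) = -168$)
$\frac{S}{-3983} + \frac{D}{-4416} = \frac{18}{-3983} - \frac{168}{-4416} = 18 \left(- \frac{1}{3983}\right) - - \frac{7}{184} = - \frac{18}{3983} + \frac{7}{184} = \frac{24569}{732872}$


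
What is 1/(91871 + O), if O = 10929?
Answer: 1/102800 ≈ 9.7276e-6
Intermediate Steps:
1/(91871 + O) = 1/(91871 + 10929) = 1/102800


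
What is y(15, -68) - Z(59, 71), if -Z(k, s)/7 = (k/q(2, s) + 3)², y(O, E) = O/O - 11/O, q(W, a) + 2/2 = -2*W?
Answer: 40676/75 ≈ 542.35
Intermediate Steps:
q(W, a) = -1 - 2*W
y(O, E) = 1 - 11/O
Z(k, s) = -7*(3 - k/5)² (Z(k, s) = -7*(k/(-1 - 2*2) + 3)² = -7*(k/(-1 - 4) + 3)² = -7*(k/(-5) + 3)² = -7*(k*(-⅕) + 3)² = -7*(-k/5 + 3)² = -7*(3 - k/5)²)
y(15, -68) - Z(59, 71) = (-11 + 15)/15 - (-7)*(-15 + 59)²/25 = (1/15)*4 - (-7)*44²/25 = 4/15 - (-7)*1936/25 = 4/15 - 1*(-13552/25) = 4/15 + 13552/25 = 40676/75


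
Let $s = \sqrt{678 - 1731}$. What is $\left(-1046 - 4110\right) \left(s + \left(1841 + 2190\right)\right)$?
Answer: $-20783836 - 46404 i \sqrt{13} \approx -2.0784 \cdot 10^{7} - 1.6731 \cdot 10^{5} i$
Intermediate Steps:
$s = 9 i \sqrt{13}$ ($s = \sqrt{-1053} = 9 i \sqrt{13} \approx 32.45 i$)
$\left(-1046 - 4110\right) \left(s + \left(1841 + 2190\right)\right) = \left(-1046 - 4110\right) \left(9 i \sqrt{13} + \left(1841 + 2190\right)\right) = - 5156 \left(9 i \sqrt{13} + 4031\right) = - 5156 \left(4031 + 9 i \sqrt{13}\right) = -20783836 - 46404 i \sqrt{13}$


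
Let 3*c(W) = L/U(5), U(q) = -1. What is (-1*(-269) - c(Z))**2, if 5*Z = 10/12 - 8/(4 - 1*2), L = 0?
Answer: 72361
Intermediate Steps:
Z = -19/30 (Z = (10/12 - 8/(4 - 1*2))/5 = (10*(1/12) - 8/(4 - 2))/5 = (5/6 - 8/2)/5 = (5/6 - 8*1/2)/5 = (5/6 - 4)/5 = (1/5)*(-19/6) = -19/30 ≈ -0.63333)
c(W) = 0 (c(W) = (0/(-1))/3 = (0*(-1))/3 = (1/3)*0 = 0)
(-1*(-269) - c(Z))**2 = (-1*(-269) - 1*0)**2 = (269 + 0)**2 = 269**2 = 72361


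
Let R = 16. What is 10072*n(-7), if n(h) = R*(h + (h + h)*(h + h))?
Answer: 30457728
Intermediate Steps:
n(h) = 16*h + 64*h**2 (n(h) = 16*(h + (h + h)*(h + h)) = 16*(h + (2*h)*(2*h)) = 16*(h + 4*h**2) = 16*h + 64*h**2)
10072*n(-7) = 10072*(16*(-7)*(1 + 4*(-7))) = 10072*(16*(-7)*(1 - 28)) = 10072*(16*(-7)*(-27)) = 10072*3024 = 30457728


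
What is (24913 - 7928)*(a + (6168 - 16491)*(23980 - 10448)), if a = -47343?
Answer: -2373452970315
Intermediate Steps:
(24913 - 7928)*(a + (6168 - 16491)*(23980 - 10448)) = (24913 - 7928)*(-47343 + (6168 - 16491)*(23980 - 10448)) = 16985*(-47343 - 10323*13532) = 16985*(-47343 - 139690836) = 16985*(-139738179) = -2373452970315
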